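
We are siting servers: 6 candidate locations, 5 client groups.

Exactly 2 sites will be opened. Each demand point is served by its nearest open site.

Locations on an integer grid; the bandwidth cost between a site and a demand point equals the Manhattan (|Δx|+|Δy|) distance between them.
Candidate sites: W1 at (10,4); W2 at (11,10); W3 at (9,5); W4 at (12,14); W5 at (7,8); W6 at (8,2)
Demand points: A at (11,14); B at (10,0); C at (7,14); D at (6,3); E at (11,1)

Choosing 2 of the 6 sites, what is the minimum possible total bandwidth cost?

Open {W4, W6}.
  A→W4 1, B→W6 4, C→W4 5, D→W6 3, E→W6 4  ⇒ total 17.
Compare {W1, W4}: total 19.
Compare {W2, W6}: total 23.
No size-2 selection does better; minimum is 17.

17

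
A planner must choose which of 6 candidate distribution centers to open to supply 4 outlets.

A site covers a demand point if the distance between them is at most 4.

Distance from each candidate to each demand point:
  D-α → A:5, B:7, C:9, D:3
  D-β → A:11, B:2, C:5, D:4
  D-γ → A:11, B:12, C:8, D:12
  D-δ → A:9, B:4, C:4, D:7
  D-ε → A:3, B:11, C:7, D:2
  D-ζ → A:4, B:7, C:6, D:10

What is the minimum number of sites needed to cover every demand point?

Coverage sets (demand points within 4 of each site):
  D-α: {D}
  D-β: {B, D}
  D-γ: {}
  D-δ: {B, C}
  D-ε: {A, D}
  D-ζ: {A}
No single site covers all 4 demand points.
But {D-δ, D-ε} covers everything, so the minimum is 2.

2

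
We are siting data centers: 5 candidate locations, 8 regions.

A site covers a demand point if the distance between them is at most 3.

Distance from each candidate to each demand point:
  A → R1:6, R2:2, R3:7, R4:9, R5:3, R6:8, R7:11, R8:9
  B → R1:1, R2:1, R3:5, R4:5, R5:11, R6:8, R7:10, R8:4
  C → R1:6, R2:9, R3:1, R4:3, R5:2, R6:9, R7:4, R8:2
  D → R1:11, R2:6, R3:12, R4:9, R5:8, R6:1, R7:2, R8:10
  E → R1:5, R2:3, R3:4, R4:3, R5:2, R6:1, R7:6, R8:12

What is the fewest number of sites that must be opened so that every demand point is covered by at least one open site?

Coverage sets (demand points within 3 of each site):
  A: {R2, R5}
  B: {R1, R2}
  C: {R3, R4, R5, R8}
  D: {R6, R7}
  E: {R2, R4, R5, R6}
No 2 sites suffice: every size-2 union leaves at least one demand point uncovered.
But {B, C, D} covers everything, so the minimum is 3.

3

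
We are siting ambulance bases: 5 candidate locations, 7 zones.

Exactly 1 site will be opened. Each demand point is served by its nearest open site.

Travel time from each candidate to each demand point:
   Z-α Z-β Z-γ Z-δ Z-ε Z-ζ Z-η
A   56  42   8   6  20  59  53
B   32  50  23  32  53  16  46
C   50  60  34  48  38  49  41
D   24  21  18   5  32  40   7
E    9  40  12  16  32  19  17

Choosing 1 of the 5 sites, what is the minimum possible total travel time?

145

Open {E}.
  Z-α→E 9, Z-β→E 40, Z-γ→E 12, Z-δ→E 16, Z-ε→E 32, Z-ζ→E 19, Z-η→E 17  ⇒ total 145.
Compare {D}: total 147.
Compare {A}: total 244.
No size-1 selection does better; minimum is 145.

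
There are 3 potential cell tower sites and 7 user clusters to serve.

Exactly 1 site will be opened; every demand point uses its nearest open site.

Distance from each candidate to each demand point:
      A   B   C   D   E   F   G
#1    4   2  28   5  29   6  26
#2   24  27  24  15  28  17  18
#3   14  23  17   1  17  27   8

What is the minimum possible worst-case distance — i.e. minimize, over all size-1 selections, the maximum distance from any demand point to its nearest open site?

Open {#3}.
  Farthest demand point is F at distance 27 (to #3); all others are ≤ 27.
With {#2} the worst case is 28.
With {#1} the worst case is 29.
No size-1 selection achieves below 27.

27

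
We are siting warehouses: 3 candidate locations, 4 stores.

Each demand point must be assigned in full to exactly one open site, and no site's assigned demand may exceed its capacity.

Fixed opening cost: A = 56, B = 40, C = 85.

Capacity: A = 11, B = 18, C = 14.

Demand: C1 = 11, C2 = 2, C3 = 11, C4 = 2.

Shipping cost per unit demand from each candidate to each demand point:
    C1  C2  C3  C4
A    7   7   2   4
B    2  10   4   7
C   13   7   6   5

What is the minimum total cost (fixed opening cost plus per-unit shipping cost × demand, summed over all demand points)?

174

Open {A, B}; cheapest assignment that respects the capacities:
  A (cap 11, load 11): C3 — cost 11×2 = 22
  B (cap 18, load 15): C1, C2, C4 — cost 11×2 + 2×10 + 2×7 = 56
  Shipping 78, fixed 96 → total 174.
  Any other capacity-feasible assignment to {A, B} ships for at least 78.
Compare {B, C}: its best feasible assignment gives total 241.
Compare {A, B, C}: its best feasible assignment gives total 249.
Every other set of open sites that can feasibly serve all demand totals ≥ 241 even under its best assignment. Minimum: 174.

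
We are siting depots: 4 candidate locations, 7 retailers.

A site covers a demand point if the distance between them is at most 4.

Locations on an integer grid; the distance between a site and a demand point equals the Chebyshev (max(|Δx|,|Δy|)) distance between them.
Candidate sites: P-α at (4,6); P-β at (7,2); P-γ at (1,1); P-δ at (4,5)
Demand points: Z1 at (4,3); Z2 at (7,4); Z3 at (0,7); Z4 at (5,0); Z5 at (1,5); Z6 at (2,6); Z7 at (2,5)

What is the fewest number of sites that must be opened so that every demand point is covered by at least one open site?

2

Coverage sets (demand points within 4 of each site):
  P-α: {Z1, Z2, Z3, Z5, Z6, Z7}
  P-β: {Z1, Z2, Z4}
  P-γ: {Z1, Z4, Z5, Z7}
  P-δ: {Z1, Z2, Z3, Z5, Z6, Z7}
No single site covers all 7 demand points.
But {P-α, P-β} covers everything, so the minimum is 2.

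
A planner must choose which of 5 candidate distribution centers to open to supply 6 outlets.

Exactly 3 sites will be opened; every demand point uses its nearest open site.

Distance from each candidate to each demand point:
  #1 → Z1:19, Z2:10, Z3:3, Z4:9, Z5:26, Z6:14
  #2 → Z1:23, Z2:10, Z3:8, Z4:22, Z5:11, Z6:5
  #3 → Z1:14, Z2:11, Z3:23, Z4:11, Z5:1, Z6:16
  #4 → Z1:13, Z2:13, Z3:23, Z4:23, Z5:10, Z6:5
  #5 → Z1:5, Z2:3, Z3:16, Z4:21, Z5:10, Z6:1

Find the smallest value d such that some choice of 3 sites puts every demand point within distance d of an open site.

9

Open {#1, #3, #5}.
  Farthest demand point is Z4 at distance 9 (to #1); all others are ≤ 9.
With {#1, #2, #5} the worst case is 10.
With {#1, #4, #5} the worst case is 10.
No size-3 selection achieves below 9.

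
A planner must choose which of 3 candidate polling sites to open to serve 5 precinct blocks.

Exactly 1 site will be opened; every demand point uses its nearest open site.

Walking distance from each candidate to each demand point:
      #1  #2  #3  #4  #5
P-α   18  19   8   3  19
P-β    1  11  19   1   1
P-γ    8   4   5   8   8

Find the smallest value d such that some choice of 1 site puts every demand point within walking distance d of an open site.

Open {P-γ}.
  Farthest demand point is #1 at walking distance 8 (to P-γ); all others are ≤ 8.
With {P-α} the worst case is 19.
With {P-β} the worst case is 19.
No size-1 selection achieves below 8.

8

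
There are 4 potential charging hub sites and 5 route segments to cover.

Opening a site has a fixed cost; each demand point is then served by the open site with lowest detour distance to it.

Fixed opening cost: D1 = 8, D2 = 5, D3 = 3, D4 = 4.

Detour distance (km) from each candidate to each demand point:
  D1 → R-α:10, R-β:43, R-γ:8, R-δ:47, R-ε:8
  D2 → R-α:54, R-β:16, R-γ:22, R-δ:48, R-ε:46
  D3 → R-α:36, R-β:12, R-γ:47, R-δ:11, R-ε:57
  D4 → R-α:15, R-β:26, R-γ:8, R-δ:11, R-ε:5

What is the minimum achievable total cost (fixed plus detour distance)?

58

Open {D3, D4}: assign each demand point to its cheapest open site.
  R-α→D4 15, R-β→D3 12, R-γ→D4 8, R-δ→D3 11, R-ε→D4 5
  detour distance 51, fixed 7 → total 58.
Compare {D1, D3}: detour distance 49 + fixed 11 = 60.
Compare {D1, D3, D4}: detour distance 46 + fixed 15 = 61.
Compare {D2, D3, D4}: detour distance 51 + fixed 12 = 63.
All other subsets cost ≥ 60. Minimum total cost: 58.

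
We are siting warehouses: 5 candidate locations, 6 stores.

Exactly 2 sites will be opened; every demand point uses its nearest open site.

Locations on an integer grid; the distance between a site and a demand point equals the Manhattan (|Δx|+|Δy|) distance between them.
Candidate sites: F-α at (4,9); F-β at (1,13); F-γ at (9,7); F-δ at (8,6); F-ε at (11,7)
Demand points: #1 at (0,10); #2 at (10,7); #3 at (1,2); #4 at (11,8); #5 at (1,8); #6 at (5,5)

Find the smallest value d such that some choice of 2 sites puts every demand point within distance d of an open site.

10

Open {F-α, F-β}.
  Farthest demand point is #3 at distance 10 (to F-α); all others are ≤ 10.
With {F-α, F-γ} the worst case is 10.
With {F-α, F-δ} the worst case is 10.
No size-2 selection achieves below 10.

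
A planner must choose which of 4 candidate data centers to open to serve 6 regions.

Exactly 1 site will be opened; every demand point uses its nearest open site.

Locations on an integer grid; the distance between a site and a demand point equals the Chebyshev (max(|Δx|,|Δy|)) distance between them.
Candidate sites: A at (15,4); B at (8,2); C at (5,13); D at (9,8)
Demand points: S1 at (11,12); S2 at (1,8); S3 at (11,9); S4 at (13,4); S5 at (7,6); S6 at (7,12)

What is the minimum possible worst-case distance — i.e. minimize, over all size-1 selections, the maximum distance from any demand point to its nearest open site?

8

Open {D}.
  Farthest demand point is S2 at distance 8 (to D); all others are ≤ 8.
With {C} the worst case is 9.
With {B} the worst case is 10.
No size-1 selection achieves below 8.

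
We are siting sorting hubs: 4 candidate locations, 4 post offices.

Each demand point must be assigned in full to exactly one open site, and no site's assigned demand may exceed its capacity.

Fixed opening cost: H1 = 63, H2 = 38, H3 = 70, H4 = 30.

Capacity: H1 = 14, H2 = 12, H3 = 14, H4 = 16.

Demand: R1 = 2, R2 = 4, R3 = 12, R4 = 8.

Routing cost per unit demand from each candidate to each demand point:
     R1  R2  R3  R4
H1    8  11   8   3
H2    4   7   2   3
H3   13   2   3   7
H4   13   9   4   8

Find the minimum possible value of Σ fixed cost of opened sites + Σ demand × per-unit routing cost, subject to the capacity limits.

184

Open {H2, H4}; cheapest assignment that respects the capacities:
  H2 (cap 12, load 10): R1, R4 — cost 2×4 + 8×3 = 32
  H4 (cap 16, load 16): R2, R3 — cost 4×9 + 12×4 = 84
  Shipping 116, fixed 68 → total 184.
  Any other capacity-feasible assignment to {H2, H4} ships for at least 116.
Compare {H1, H2}: its best feasible assignment gives total 209.
Compare {H1, H4}: its best feasible assignment gives total 217.
Every other set of open sites that can feasibly serve all demand totals ≥ 209 even under its best assignment. Minimum: 184.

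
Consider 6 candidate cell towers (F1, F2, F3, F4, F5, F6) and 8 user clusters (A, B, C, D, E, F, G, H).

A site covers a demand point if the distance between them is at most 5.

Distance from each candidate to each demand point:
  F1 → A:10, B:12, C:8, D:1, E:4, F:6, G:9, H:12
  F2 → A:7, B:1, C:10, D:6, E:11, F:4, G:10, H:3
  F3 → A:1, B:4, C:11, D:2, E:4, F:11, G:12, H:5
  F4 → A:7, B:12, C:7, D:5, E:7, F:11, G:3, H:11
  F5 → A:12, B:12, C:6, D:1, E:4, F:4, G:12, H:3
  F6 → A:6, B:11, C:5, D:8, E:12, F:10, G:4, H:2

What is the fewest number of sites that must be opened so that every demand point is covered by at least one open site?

Coverage sets (demand points within 5 of each site):
  F1: {D, E}
  F2: {B, F, H}
  F3: {A, B, D, E, H}
  F4: {D, G}
  F5: {D, E, F, H}
  F6: {C, G, H}
No 2 sites suffice: every size-2 union leaves at least one demand point uncovered.
But {F2, F3, F6} covers everything, so the minimum is 3.

3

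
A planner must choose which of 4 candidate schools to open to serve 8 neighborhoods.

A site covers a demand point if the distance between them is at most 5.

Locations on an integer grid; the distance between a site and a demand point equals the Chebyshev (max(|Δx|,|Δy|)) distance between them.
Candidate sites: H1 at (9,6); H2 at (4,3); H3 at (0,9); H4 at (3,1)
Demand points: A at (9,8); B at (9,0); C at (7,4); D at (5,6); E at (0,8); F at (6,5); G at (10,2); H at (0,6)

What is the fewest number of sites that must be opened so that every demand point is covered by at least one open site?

Coverage sets (demand points within 5 of each site):
  H1: {A, C, D, F, G}
  H2: {A, B, C, D, E, F, H}
  H3: {D, E, H}
  H4: {C, D, F, H}
No single site covers all 8 demand points.
But {H1, H2} covers everything, so the minimum is 2.

2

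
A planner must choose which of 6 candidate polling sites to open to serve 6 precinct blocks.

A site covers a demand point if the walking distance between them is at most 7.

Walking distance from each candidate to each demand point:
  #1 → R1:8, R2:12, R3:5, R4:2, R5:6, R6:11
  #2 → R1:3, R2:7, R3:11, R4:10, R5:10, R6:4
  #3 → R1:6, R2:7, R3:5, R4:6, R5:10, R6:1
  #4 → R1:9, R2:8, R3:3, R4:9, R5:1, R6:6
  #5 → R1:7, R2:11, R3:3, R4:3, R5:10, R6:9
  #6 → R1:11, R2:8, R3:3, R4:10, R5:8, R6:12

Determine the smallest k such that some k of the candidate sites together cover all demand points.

Coverage sets (demand points within 7 of each site):
  #1: {R3, R4, R5}
  #2: {R1, R2, R6}
  #3: {R1, R2, R3, R4, R6}
  #4: {R3, R5, R6}
  #5: {R1, R3, R4}
  #6: {R3}
No single site covers all 6 demand points.
But {#1, #2} covers everything, so the minimum is 2.

2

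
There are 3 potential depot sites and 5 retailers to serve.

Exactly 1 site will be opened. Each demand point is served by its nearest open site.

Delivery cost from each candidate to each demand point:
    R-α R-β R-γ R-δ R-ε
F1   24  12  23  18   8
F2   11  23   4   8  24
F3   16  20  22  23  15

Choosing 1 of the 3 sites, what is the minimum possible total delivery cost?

70

Open {F2}.
  R-α→F2 11, R-β→F2 23, R-γ→F2 4, R-δ→F2 8, R-ε→F2 24  ⇒ total 70.
Compare {F1}: total 85.
Compare {F3}: total 96.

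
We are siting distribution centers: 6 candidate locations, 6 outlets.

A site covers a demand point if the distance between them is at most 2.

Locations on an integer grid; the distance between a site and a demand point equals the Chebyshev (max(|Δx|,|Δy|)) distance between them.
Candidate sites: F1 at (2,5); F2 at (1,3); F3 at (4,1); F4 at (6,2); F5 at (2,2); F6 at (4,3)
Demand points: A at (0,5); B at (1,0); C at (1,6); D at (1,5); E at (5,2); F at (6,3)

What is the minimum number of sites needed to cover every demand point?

Coverage sets (demand points within 2 of each site):
  F1: {A, C, D}
  F2: {A, D}
  F3: {E, F}
  F4: {E, F}
  F5: {B}
  F6: {E, F}
No 2 sites suffice: every size-2 union leaves at least one demand point uncovered.
But {F1, F3, F5} covers everything, so the minimum is 3.

3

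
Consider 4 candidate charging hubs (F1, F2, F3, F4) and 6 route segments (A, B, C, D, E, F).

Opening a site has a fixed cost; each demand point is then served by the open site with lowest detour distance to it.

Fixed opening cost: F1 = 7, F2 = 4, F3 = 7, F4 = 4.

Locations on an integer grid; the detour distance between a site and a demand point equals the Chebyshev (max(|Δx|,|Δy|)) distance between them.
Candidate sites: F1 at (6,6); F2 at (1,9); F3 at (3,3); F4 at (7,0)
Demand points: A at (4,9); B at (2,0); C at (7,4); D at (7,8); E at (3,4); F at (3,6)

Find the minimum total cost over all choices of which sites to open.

26

Open {F1}: assign each demand point to its cheapest open site.
  A→F1 3, B→F1 6, C→F1 2, D→F1 2, E→F1 3, F→F1 3
  detour distance 19, fixed 7 → total 26.
Compare {F1, F3}: detour distance 14 + fixed 14 = 28.
Compare {F3}: detour distance 22 + fixed 7 = 29.
Compare {F1, F4}: detour distance 18 + fixed 11 = 29.
All other subsets cost ≥ 28. Minimum total cost: 26.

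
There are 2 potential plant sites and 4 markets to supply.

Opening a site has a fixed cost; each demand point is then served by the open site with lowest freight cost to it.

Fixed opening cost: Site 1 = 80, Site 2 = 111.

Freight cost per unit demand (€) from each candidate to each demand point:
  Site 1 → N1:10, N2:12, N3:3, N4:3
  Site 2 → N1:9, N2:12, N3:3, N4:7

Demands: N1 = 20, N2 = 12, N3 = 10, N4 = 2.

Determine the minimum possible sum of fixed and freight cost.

460

Open {Site 1}: assign each demand point to its cheapest open site.
  N1→Site 1 20×10=200, N2→Site 1 12×12=144, N3→Site 1 10×3=30, N4→Site 1 2×3=6
  freight cost 380, fixed 80 → total 460.
Compare {Site 2}: freight cost 368 + fixed 111 = 479.
Compare {Site 1, Site 2}: freight cost 360 + fixed 191 = 551.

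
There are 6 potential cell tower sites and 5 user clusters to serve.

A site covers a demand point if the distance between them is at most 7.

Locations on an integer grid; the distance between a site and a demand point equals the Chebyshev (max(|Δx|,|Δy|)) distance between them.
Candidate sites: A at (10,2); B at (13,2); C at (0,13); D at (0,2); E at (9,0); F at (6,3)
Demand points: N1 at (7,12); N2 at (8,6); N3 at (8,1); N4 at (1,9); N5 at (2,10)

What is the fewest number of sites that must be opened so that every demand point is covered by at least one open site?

2

Coverage sets (demand points within 7 of each site):
  A: {N2, N3}
  B: {N2, N3}
  C: {N1, N4, N5}
  D: {N4}
  E: {N2, N3}
  F: {N2, N3, N4, N5}
No single site covers all 5 demand points.
But {A, C} covers everything, so the minimum is 2.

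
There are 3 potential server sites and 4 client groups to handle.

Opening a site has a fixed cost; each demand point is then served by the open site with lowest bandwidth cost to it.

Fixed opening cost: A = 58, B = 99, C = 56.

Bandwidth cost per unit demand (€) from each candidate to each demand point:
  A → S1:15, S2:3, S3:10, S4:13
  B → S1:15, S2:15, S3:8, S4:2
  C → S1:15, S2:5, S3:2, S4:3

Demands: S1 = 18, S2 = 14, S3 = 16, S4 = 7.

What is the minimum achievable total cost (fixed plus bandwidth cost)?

449

Open {C}: assign each demand point to its cheapest open site.
  S1→C 18×15=270, S2→C 14×5=70, S3→C 16×2=32, S4→C 7×3=21
  bandwidth cost 393, fixed 56 → total 449.
Compare {A, C}: bandwidth cost 365 + fixed 114 = 479.
Compare {B, C}: bandwidth cost 386 + fixed 155 = 541.
Compare {A, B, C}: bandwidth cost 358 + fixed 213 = 571.
All other subsets cost ≥ 479. Minimum total cost: 449.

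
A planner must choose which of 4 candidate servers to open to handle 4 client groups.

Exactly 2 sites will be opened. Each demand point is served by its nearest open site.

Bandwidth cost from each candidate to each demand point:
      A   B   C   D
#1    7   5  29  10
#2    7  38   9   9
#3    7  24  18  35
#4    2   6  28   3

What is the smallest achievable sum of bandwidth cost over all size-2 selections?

20

Open {#2, #4}.
  A→#4 2, B→#4 6, C→#2 9, D→#4 3  ⇒ total 20.
Compare {#3, #4}: total 29.
Compare {#1, #2}: total 30.
No size-2 selection does better; minimum is 20.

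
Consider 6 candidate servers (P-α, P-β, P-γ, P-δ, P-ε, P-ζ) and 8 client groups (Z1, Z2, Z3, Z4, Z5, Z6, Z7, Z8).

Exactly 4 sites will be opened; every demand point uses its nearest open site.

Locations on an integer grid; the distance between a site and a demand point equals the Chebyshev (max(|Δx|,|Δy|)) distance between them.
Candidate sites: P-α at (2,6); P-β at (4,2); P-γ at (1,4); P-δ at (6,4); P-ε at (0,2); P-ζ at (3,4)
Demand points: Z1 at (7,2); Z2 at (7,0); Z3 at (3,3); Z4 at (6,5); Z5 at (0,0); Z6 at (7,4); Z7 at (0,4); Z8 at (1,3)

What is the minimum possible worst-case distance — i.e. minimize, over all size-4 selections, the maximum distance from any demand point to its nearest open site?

3

Open {P-α, P-β, P-γ, P-ε}.
  Farthest demand point is Z1 at distance 3 (to P-β); all others are ≤ 3.
With {P-α, P-β, P-δ, P-ε} the worst case is 3.
With {P-α, P-β, P-ε, P-ζ} the worst case is 3.
No size-4 selection achieves below 3.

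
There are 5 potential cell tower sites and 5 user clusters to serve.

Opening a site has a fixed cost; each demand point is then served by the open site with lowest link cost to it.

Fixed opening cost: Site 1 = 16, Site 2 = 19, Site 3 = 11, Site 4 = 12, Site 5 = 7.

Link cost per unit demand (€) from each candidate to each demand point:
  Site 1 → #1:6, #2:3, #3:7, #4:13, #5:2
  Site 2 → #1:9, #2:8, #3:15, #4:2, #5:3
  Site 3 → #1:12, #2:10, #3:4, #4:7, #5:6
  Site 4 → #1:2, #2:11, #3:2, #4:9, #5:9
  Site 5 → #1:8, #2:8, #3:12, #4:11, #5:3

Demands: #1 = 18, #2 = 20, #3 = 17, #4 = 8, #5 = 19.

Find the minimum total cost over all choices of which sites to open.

Open {Site 1, Site 2, Site 4}: assign each demand point to its cheapest open site.
  #1→Site 4 18×2=36, #2→Site 1 20×3=60, #3→Site 4 17×2=34, #4→Site 2 8×2=16, #5→Site 1 19×2=38
  link cost 184, fixed 47 → total 231.
Compare {Site 1, Site 2, Site 4, Site 5}: link cost 184 + fixed 54 = 238.
Compare {Site 1, Site 2, Site 3, Site 4}: link cost 184 + fixed 58 = 242.
Compare {Site 1, Site 2, Site 3, Site 4, Site 5}: link cost 184 + fixed 65 = 249.
All other subsets cost ≥ 238. Minimum total cost: 231.

231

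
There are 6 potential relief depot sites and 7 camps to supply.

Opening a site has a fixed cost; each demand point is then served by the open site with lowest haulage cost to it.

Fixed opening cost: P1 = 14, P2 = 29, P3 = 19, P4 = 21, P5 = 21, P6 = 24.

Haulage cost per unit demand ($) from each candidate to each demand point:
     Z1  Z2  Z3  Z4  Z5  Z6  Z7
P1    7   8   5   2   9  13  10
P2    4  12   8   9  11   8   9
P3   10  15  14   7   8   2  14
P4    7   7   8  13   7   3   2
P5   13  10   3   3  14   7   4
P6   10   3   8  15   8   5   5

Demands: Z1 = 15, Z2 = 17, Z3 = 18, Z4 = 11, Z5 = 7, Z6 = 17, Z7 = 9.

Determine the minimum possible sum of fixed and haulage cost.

Open {P2, P4, P5, P6}: assign each demand point to its cheapest open site.
  Z1→P2 15×4=60, Z2→P6 17×3=51, Z3→P5 18×3=54, Z4→P5 11×3=33, Z5→P4 7×7=49, Z6→P4 17×3=51, Z7→P4 9×2=18
  haulage cost 316, fixed 95 → total 411.
Compare {P2, P3, P4, P5, P6}: haulage cost 299 + fixed 114 = 413.
Compare {P1, P2, P4, P5, P6}: haulage cost 305 + fixed 109 = 414.
Compare {P1, P2, P3, P4, P5, P6}: haulage cost 288 + fixed 128 = 416.
All other subsets cost ≥ 413. Minimum total cost: 411.

411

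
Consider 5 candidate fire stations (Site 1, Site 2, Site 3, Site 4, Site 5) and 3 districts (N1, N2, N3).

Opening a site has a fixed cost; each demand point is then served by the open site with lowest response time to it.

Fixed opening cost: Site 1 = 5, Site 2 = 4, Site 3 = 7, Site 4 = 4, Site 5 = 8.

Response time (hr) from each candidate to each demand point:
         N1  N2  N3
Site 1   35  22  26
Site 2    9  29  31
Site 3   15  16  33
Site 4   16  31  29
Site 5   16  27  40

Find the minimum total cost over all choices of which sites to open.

Open {Site 1, Site 2}: assign each demand point to its cheapest open site.
  N1→Site 2 9, N2→Site 1 22, N3→Site 1 26
  response time 57, fixed 9 → total 66.
Compare {Site 2, Site 3}: response time 56 + fixed 11 = 67.
Compare {Site 1, Site 2, Site 3}: response time 51 + fixed 16 = 67.
Compare {Site 1, Site 3}: response time 57 + fixed 12 = 69.
All other subsets cost ≥ 67. Minimum total cost: 66.

66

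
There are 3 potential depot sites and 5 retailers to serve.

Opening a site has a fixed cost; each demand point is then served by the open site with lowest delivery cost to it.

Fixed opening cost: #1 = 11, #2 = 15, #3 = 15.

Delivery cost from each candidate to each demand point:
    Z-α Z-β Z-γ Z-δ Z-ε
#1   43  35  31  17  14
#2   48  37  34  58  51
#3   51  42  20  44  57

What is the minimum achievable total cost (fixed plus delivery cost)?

Open {#1}: assign each demand point to its cheapest open site.
  Z-α→#1 43, Z-β→#1 35, Z-γ→#1 31, Z-δ→#1 17, Z-ε→#1 14
  delivery cost 140, fixed 11 → total 151.
Compare {#1, #3}: delivery cost 129 + fixed 26 = 155.
Compare {#1, #2}: delivery cost 140 + fixed 26 = 166.
Compare {#1, #2, #3}: delivery cost 129 + fixed 41 = 170.
All other subsets cost ≥ 155. Minimum total cost: 151.

151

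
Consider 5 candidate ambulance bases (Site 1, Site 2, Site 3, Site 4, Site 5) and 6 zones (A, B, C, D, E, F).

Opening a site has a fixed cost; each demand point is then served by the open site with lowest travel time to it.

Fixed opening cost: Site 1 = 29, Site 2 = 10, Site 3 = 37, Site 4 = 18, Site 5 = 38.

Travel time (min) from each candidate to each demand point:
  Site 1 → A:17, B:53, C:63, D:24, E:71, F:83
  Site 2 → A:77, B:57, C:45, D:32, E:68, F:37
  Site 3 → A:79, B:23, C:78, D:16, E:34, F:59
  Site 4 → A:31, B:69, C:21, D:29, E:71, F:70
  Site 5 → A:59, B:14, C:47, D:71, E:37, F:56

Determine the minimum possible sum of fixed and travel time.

Open {Site 2, Site 3, Site 4}: assign each demand point to its cheapest open site.
  A→Site 4 31, B→Site 3 23, C→Site 4 21, D→Site 3 16, E→Site 3 34, F→Site 2 37
  travel time 162, fixed 65 → total 227.
Compare {Site 2, Site 4, Site 5}: travel time 169 + fixed 66 = 235.
Compare {Site 3, Site 4}: travel time 184 + fixed 55 = 239.
Compare {Site 1, Site 2, Site 3, Site 4}: travel time 148 + fixed 94 = 242.
All other subsets cost ≥ 235. Minimum total cost: 227.

227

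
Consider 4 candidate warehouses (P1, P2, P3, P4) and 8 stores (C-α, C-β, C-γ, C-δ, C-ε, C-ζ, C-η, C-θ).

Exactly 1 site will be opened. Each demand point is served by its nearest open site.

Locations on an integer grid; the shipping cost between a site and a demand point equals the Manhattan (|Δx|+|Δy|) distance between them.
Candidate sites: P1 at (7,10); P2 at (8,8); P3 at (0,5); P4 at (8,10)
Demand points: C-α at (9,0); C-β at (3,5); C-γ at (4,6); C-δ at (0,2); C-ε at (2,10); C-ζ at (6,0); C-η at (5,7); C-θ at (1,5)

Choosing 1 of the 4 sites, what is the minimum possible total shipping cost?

Open {P3}.
  C-α→P3 14, C-β→P3 3, C-γ→P3 5, C-δ→P3 3, C-ε→P3 7, C-ζ→P3 11, C-η→P3 7, C-θ→P3 1  ⇒ total 51.
Compare {P2}: total 69.
Compare {P1}: total 75.
No size-1 selection does better; minimum is 51.

51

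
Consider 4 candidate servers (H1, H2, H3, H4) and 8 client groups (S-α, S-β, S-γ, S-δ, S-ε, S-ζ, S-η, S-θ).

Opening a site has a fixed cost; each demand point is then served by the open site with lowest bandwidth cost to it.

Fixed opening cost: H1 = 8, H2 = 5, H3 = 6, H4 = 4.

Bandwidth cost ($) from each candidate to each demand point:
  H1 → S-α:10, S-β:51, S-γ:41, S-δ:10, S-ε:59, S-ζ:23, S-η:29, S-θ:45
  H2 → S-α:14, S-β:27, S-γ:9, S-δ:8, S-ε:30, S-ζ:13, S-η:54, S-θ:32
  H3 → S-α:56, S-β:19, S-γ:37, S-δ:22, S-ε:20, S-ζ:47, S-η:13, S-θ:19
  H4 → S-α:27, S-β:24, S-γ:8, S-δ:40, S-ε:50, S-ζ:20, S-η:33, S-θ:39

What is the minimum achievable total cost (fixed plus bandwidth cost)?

126

Open {H2, H3}: assign each demand point to its cheapest open site.
  S-α→H2 14, S-β→H3 19, S-γ→H2 9, S-δ→H2 8, S-ε→H3 20, S-ζ→H2 13, S-η→H3 13, S-θ→H3 19
  bandwidth cost 115, fixed 11 → total 126.
Compare {H2, H3, H4}: bandwidth cost 114 + fixed 15 = 129.
Compare {H1, H2, H3}: bandwidth cost 111 + fixed 19 = 130.
Compare {H1, H2, H3, H4}: bandwidth cost 110 + fixed 23 = 133.
All other subsets cost ≥ 129. Minimum total cost: 126.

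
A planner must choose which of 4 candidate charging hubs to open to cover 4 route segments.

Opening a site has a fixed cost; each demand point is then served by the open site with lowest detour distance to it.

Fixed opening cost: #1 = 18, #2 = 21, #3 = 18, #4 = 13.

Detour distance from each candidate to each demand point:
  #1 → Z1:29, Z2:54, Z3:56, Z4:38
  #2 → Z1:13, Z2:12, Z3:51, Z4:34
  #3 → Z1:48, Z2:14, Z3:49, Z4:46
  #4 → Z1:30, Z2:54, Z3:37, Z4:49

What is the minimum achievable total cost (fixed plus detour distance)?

130

Open {#2, #4}: assign each demand point to its cheapest open site.
  Z1→#2 13, Z2→#2 12, Z3→#4 37, Z4→#2 34
  detour distance 96, fixed 34 → total 130.
Compare {#2}: detour distance 110 + fixed 21 = 131.
Compare {#2, #3}: detour distance 108 + fixed 39 = 147.
Compare {#1, #2, #4}: detour distance 96 + fixed 52 = 148.
All other subsets cost ≥ 131. Minimum total cost: 130.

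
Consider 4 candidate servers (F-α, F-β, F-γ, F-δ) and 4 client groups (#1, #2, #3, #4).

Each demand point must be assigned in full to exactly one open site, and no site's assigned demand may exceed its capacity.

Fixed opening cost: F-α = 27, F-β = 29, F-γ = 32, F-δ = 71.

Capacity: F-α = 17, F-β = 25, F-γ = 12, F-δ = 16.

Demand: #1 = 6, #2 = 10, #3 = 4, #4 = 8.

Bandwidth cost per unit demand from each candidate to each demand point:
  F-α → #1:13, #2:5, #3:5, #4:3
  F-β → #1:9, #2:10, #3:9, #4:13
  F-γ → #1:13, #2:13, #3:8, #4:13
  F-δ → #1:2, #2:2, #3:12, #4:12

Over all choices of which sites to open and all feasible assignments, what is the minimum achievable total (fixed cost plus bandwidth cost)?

Open {F-α, F-δ}; cheapest assignment that respects the capacities:
  F-α (cap 17, load 12): #3, #4 — cost 4×5 + 8×3 = 44
  F-δ (cap 16, load 16): #1, #2 — cost 6×2 + 10×2 = 32
  Shipping 76, fixed 98 → total 174.
  Any other capacity-feasible assignment to {F-α, F-δ} ships for at least 76.
Compare {F-α, F-β, F-δ}: its best feasible assignment gives total 203.
Compare {F-α, F-γ, F-δ}: its best feasible assignment gives total 206.
Every other set of open sites that can feasibly serve all demand totals ≥ 203 even under its best assignment. Minimum: 174.

174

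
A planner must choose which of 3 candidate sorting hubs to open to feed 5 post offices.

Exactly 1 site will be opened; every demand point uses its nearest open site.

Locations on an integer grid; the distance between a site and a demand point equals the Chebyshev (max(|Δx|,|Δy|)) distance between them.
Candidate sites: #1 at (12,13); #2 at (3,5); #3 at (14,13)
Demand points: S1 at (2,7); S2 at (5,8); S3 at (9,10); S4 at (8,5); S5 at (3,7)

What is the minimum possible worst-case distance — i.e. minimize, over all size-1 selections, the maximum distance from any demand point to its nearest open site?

Open {#2}.
  Farthest demand point is S3 at distance 6 (to #2); all others are ≤ 6.
With {#1} the worst case is 10.
With {#3} the worst case is 12.
No size-1 selection achieves below 6.

6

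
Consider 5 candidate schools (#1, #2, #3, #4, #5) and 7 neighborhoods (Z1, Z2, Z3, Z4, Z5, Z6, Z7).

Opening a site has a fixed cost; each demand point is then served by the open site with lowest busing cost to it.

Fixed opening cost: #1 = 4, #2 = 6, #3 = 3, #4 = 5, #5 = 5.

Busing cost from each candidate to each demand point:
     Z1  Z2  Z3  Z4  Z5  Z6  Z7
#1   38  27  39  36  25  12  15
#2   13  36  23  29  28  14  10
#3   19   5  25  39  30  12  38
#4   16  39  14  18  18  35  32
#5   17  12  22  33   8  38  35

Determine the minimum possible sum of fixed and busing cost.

99

Open {#2, #3, #4, #5}: assign each demand point to its cheapest open site.
  Z1→#2 13, Z2→#3 5, Z3→#4 14, Z4→#4 18, Z5→#5 8, Z6→#3 12, Z7→#2 10
  busing cost 80, fixed 19 → total 99.
Compare {#1, #2, #3, #4, #5}: busing cost 80 + fixed 23 = 103.
Compare {#2, #3, #4}: busing cost 90 + fixed 14 = 104.
Compare {#2, #4, #5}: busing cost 89 + fixed 16 = 105.
All other subsets cost ≥ 103. Minimum total cost: 99.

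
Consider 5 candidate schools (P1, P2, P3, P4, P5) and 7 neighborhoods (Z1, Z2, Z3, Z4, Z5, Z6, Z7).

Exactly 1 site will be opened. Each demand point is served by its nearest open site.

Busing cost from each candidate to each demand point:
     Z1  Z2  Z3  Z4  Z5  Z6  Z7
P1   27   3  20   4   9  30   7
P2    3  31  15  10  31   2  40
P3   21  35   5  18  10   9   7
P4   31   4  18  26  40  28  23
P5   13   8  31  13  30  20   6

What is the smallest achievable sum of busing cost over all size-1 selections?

100

Open {P1}.
  Z1→P1 27, Z2→P1 3, Z3→P1 20, Z4→P1 4, Z5→P1 9, Z6→P1 30, Z7→P1 7  ⇒ total 100.
Compare {P3}: total 105.
Compare {P5}: total 121.
No size-1 selection does better; minimum is 100.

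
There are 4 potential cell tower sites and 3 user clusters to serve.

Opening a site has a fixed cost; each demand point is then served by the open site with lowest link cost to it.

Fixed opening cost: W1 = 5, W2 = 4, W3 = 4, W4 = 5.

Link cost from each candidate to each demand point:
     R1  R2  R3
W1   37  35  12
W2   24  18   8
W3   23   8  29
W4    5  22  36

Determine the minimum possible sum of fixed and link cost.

Open {W2, W3, W4}: assign each demand point to its cheapest open site.
  R1→W4 5, R2→W3 8, R3→W2 8
  link cost 21, fixed 13 → total 34.
Compare {W1, W3, W4}: link cost 25 + fixed 14 = 39.
Compare {W1, W2, W3, W4}: link cost 21 + fixed 18 = 39.
Compare {W2, W4}: link cost 31 + fixed 9 = 40.
All other subsets cost ≥ 39. Minimum total cost: 34.

34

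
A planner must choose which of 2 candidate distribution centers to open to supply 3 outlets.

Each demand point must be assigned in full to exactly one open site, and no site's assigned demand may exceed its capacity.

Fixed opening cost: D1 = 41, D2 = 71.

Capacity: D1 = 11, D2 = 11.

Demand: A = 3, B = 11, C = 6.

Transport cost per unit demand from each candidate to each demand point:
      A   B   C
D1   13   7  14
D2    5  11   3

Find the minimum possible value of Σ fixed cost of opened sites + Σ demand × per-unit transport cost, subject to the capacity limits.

Open {D1, D2}; cheapest assignment that respects the capacities:
  D1 (cap 11, load 11): B — cost 11×7 = 77
  D2 (cap 11, load 9): A, C — cost 3×5 + 6×3 = 33
  Shipping 110, fixed 112 → total 222.
  Any other capacity-feasible assignment to {D1, D2} ships for at least 110.
Total demand is 20 and no other set of sites has combined capacity ≥ 20, so {D1, D2} is the only feasible choice of open sites. Minimum: 222.

222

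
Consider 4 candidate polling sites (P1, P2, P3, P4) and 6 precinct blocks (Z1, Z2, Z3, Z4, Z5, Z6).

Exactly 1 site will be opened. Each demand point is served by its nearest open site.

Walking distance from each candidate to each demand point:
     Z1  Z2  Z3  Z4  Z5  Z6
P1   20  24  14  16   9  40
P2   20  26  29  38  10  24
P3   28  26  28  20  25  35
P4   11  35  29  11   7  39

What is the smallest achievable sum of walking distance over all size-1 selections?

123

Open {P1}.
  Z1→P1 20, Z2→P1 24, Z3→P1 14, Z4→P1 16, Z5→P1 9, Z6→P1 40  ⇒ total 123.
Compare {P4}: total 132.
Compare {P2}: total 147.
No size-1 selection does better; minimum is 123.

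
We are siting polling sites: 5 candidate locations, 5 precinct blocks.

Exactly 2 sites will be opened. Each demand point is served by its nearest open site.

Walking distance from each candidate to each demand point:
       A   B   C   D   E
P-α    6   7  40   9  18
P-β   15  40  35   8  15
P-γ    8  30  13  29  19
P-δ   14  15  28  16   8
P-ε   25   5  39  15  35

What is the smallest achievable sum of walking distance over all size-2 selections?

Open {P-α, P-γ}.
  A→P-α 6, B→P-α 7, C→P-γ 13, D→P-α 9, E→P-α 18  ⇒ total 53.
Compare {P-α, P-δ}: total 58.
Compare {P-γ, P-δ}: total 60.
No size-2 selection does better; minimum is 53.

53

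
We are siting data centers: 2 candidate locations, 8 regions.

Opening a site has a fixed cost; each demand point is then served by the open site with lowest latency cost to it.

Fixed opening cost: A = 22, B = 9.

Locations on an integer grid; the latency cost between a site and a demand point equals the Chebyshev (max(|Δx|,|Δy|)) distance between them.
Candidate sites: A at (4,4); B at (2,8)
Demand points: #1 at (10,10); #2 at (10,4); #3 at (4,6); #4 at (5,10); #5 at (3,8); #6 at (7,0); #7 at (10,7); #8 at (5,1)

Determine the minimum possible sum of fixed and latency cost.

54

Open {B}: assign each demand point to its cheapest open site.
  #1→B 8, #2→B 8, #3→B 2, #4→B 3, #5→B 1, #6→B 8, #7→B 8, #8→B 7
  latency cost 45, fixed 9 → total 54.
Compare {A}: latency cost 37 + fixed 22 = 59.
Compare {A, B}: latency cost 31 + fixed 31 = 62.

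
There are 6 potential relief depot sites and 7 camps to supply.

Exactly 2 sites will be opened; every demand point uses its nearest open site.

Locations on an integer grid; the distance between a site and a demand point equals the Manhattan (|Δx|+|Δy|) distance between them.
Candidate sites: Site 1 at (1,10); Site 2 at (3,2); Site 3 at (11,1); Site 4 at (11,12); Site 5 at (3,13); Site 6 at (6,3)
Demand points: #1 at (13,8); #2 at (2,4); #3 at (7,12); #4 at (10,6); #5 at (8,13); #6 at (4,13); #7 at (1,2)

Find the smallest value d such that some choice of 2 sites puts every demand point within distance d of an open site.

Open {Site 1, Site 4}.
  Farthest demand point is #7 at distance 8 (to Site 1); all others are ≤ 8.
With {Site 2, Site 4} the worst case is 8.
With {Site 4, Site 6} the worst case is 8.
No size-2 selection achieves below 8.

8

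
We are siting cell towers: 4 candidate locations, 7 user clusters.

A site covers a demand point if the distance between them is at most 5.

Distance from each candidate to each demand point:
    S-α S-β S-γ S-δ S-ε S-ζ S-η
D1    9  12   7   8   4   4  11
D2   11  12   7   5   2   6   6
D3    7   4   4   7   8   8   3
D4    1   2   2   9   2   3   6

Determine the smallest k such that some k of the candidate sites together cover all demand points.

3

Coverage sets (demand points within 5 of each site):
  D1: {S-ε, S-ζ}
  D2: {S-δ, S-ε}
  D3: {S-β, S-γ, S-η}
  D4: {S-α, S-β, S-γ, S-ε, S-ζ}
No 2 sites suffice: every size-2 union leaves at least one demand point uncovered.
But {D2, D3, D4} covers everything, so the minimum is 3.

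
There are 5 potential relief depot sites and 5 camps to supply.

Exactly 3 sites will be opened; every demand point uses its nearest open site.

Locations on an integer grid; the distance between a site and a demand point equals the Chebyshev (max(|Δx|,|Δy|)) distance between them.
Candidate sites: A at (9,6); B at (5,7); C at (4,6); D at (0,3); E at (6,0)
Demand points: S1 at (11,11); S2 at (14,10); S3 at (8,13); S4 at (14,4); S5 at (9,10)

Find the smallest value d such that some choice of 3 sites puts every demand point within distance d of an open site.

6

Open {A, B, C}.
  Farthest demand point is S3 at distance 6 (to B); all others are ≤ 6.
With {A, B, D} the worst case is 6.
With {A, B, E} the worst case is 6.
No size-3 selection achieves below 6.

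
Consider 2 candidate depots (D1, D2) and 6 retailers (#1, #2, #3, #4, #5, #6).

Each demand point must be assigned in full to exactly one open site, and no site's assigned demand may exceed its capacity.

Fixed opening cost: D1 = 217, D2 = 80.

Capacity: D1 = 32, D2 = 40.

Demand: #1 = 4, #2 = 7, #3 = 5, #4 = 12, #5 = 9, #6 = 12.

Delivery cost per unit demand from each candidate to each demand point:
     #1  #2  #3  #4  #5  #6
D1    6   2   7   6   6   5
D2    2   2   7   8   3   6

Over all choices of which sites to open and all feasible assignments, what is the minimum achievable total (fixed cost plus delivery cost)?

Open {D1, D2}; cheapest assignment that respects the capacities:
  D1 (cap 32, load 31): #2, #4, #6 — cost 7×2 + 12×6 + 12×5 = 146
  D2 (cap 40, load 18): #1, #3, #5 — cost 4×2 + 5×7 + 9×3 = 70
  Shipping 216, fixed 297 → total 513.
  Any other capacity-feasible assignment to {D1, D2} ships for at least 216.
Total demand is 49 and no other set of sites has combined capacity ≥ 49, so {D1, D2} is the only feasible choice of open sites. Minimum: 513.

513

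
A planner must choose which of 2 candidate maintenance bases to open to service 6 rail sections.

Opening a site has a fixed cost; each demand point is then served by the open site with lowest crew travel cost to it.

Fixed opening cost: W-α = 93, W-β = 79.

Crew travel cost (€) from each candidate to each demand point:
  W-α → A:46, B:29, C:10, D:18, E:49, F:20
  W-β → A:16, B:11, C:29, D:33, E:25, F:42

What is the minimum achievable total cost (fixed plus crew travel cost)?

Open {W-β}: assign each demand point to its cheapest open site.
  A→W-β 16, B→W-β 11, C→W-β 29, D→W-β 33, E→W-β 25, F→W-β 42
  crew travel cost 156, fixed 79 → total 235.
Compare {W-α}: crew travel cost 172 + fixed 93 = 265.
Compare {W-α, W-β}: crew travel cost 100 + fixed 172 = 272.

235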